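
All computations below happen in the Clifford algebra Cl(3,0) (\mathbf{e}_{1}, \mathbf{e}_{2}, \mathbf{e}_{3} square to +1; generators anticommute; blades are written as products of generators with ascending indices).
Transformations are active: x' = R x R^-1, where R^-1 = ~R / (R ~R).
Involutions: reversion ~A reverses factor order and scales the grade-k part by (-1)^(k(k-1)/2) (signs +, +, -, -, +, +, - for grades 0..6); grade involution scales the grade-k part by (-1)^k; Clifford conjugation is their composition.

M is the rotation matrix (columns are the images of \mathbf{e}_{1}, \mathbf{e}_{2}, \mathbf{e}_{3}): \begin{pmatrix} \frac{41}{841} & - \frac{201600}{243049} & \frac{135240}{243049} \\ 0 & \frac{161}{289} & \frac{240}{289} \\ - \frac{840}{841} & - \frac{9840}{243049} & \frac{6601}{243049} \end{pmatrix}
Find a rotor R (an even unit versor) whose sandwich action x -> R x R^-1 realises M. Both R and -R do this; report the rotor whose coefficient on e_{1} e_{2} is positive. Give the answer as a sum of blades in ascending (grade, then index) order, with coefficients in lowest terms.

Method: write R = a + b12*e_{1} e_{2} + b13*e_{1} e_{3} + b23*e_{2} e_{3} with a^2 + b12^2 + b13^2 + b23^2 = 1 (so R^-1 = ~R). Expanding the columns R e_j ~R gives tr M = 4a^2 - 1 and, from the antisymmetric part, M21 - M12 = -4a*b12, M13 - M31 = 4a*b13, M32 - M23 = -4a*b23.
Here tr M = \frac{153851}{243049}, so a^2 = (1 + tr M)/4 = \frac{99225}{243049} and a = ±\frac{315}{493}. Taking a = \frac{315}{493}: M21 - M12 = \frac{201600}{243049}, M13 - M31 = \frac{378000}{243049}, M32 - M23 = -\frac{211680}{243049}, giving b12 = -\frac{160}{493}, b13 = \frac{300}{493}, b23 = \frac{168}{493}, i.e. R = \frac{315}{493} - \frac{160}{493} e_{1} e_{2} + \frac{300}{493} e_{1} e_{3} + \frac{168}{493} e_{2} e_{3}.
Its e_{1} e_{2} coefficient is negative, so report the other preimage -R.
Answer: -\frac{315}{493} + \frac{160}{493} e_{1} e_{2} - \frac{300}{493} e_{1} e_{3} - \frac{168}{493} e_{2} e_{3}. Recall the cover is two-to-one: with M of trace \frac{153851}{243049}, both preimages act alike, and the stated e_{1} e_{2} sign chooses the sheet.


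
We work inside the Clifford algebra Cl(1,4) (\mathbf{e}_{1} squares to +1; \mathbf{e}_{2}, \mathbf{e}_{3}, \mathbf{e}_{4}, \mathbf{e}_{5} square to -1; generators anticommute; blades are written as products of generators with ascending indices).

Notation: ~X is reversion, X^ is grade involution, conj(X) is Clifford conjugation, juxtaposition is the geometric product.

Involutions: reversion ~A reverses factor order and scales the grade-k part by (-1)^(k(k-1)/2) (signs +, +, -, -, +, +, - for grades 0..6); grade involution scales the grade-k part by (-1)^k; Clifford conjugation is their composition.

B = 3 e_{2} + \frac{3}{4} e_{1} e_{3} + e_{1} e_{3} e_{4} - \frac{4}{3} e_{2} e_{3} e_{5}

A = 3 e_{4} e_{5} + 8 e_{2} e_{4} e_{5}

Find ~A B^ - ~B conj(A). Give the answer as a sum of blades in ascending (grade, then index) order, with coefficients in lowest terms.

first term: -\frac{32}{3} e_{3} e_{4} - 24 e_{4} e_{5} + 3 e_{1} e_{3} e_{5} + 4 e_{2} e_{3} e_{4} + 9 e_{2} e_{4} e_{5} - 8 e_{1} e_{2} e_{3} e_{5} - \frac{9}{4} e_{1} e_{3} e_{4} e_{5} + 6 e_{1} e_{2} e_{3} e_{4} e_{5}
second term: -\frac{32}{3} e_{3} e_{4} - 24 e_{4} e_{5} - 3 e_{1} e_{3} e_{5} - 4 e_{2} e_{3} e_{4} - 9 e_{2} e_{4} e_{5} + 8 e_{1} e_{2} e_{3} e_{5} + \frac{9}{4} e_{1} e_{3} e_{4} e_{5} + 6 e_{1} e_{2} e_{3} e_{4} e_{5}
Answer: 6 e_{1} e_{3} e_{5} + 8 e_{2} e_{3} e_{4} + 18 e_{2} e_{4} e_{5} - 16 e_{1} e_{2} e_{3} e_{5} - \frac{9}{2} e_{1} e_{3} e_{4} e_{5}


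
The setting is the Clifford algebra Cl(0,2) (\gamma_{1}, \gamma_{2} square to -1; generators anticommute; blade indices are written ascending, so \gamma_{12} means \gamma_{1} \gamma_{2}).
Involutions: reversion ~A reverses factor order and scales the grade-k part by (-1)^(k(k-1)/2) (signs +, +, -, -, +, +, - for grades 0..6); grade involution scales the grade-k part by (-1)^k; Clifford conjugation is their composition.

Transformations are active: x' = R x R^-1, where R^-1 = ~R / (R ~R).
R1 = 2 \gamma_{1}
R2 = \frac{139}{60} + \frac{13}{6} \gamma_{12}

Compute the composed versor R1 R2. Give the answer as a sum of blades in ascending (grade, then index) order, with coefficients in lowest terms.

Distribute over the terms of R1 (each basis-blade product reordered to ascending indices, repeated generators contracted through their squares):
(2 \gamma_{1}) R2 = \frac{139}{30} \gamma_{1} - \frac{13}{3} \gamma_{2}
Answer: \frac{139}{30} \gamma_{1} - \frac{13}{3} \gamma_{2}


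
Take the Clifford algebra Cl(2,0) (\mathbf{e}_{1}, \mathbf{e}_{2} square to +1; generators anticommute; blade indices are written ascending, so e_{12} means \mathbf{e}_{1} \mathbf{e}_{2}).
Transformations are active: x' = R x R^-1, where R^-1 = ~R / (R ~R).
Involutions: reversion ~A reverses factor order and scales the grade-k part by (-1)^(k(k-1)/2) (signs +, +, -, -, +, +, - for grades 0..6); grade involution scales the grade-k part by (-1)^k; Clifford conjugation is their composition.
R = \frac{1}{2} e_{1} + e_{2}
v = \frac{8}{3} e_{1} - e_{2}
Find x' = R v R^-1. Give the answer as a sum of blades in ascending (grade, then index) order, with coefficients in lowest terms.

~R = \frac{1}{2} e_{1} + e_{2}, and R ~R = \frac{5}{4}, so R^-1 = ~R / (\frac{5}{4}).
R v = \frac{1}{3} - \frac{19}{6} e_{12}
Answer: -\frac{12}{5} e_{1} + \frac{23}{15} e_{2}


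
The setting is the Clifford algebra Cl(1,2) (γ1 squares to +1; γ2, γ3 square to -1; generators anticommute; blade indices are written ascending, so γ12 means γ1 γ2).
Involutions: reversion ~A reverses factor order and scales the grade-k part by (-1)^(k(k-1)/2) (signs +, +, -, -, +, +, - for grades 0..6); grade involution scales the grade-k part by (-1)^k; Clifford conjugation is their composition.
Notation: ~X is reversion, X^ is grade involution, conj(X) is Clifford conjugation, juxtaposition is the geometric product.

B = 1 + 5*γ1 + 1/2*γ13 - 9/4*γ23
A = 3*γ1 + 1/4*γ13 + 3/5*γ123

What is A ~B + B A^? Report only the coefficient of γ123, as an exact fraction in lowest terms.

first term: 119/8 + 33/20*γ1 + 3/10*γ2 - 11/4*γ3 + 9/16*γ12 + 1/4*γ13 + 3*γ23 + 147/20*γ123
second term: -119/8 - 87/20*γ1 + 3/10*γ2 + 11/4*γ3 + 9/16*γ12 + 1/4*γ13 - 3*γ23 + 123/20*γ123
Answer: 27/2


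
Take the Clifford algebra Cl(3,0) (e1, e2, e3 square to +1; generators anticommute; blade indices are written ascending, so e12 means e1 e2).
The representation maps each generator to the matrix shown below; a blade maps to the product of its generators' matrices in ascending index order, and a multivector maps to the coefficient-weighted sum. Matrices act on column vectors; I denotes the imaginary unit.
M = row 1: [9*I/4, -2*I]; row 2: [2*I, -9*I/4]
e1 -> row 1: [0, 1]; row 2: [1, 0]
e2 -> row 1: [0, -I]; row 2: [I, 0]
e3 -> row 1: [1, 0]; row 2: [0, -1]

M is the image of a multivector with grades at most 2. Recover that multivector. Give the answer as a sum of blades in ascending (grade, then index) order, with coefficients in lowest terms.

Method: 1, rho(e1), rho(e2), rho(e3) form a trace-orthogonal basis of the 2x2 complex matrices (tr(X Y) = 2 if X = Y, else 0), so M = m0*1 + m1*rho(e1) + m2*rho(e2) + m3*rho(e3) with m0 = tr(M)/2 = 0, m1 = tr(M rho(e1))/2 = 0, m2 = tr(M rho(e2))/2 = 2, m3 = tr(M rho(e3))/2 = 9*I/4.
Multiplying table entries, the bivector images are rho(e12) = I*rho(e3), rho(e13) = -I*rho(e2), rho(e23) = I*rho(e1); with real blade coefficients the real parts of m0..m3 are the coefficients of 1, e1, e2, e3 and the imaginary parts give the bivectors (e23: Im m1, e13: -Im m2, e12: Im m3).
Answer: 2*e2 + 9/4*e12


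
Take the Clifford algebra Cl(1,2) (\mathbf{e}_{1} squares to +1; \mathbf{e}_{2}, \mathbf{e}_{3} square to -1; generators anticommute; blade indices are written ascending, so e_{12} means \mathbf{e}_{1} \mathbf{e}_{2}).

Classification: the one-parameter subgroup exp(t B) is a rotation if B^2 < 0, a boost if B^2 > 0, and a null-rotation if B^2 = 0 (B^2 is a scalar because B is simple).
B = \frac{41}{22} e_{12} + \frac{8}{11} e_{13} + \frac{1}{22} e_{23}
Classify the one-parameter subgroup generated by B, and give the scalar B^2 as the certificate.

B^2 term by term: the squares give (\frac{41}{22})^2*(e_{12})^2 + (\frac{8}{11})^2*(e_{13})^2 + (\frac{1}{22})^2*(e_{23})^2 = \frac{1681}{484}*(+1) + \frac{64}{121}*(+1) + \frac{1}{484}*(-1) = 4 (each basis 2-blade squares to minus the product of its generators' squares); cross terms between blades sharing an index anticommute and cancel. So B^2 = 4.
Answer: boost, certificate B^2 = 4. Note: conjugating B changes its blade decomposition but never the scalar B^2 = 4, whose sign settles the classification.


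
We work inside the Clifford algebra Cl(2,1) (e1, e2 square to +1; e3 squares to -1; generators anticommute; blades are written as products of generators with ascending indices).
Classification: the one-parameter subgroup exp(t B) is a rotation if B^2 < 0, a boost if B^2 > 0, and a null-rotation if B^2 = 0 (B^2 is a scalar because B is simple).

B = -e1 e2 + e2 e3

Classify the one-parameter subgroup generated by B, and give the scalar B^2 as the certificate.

B^2 term by term: the squares give (-1)^2*(e1 e2)^2 + (1)^2*(e2 e3)^2 = 1*(-1) + 1*(+1) = 0 (each basis 2-blade squares to minus the product of its generators' squares); cross terms between blades sharing an index anticommute and cancel. So B^2 = 0.
Answer: null-rotation, certificate B^2 = 0. The scalar 0 is the complete invariant here: its sign names the subgroup type.


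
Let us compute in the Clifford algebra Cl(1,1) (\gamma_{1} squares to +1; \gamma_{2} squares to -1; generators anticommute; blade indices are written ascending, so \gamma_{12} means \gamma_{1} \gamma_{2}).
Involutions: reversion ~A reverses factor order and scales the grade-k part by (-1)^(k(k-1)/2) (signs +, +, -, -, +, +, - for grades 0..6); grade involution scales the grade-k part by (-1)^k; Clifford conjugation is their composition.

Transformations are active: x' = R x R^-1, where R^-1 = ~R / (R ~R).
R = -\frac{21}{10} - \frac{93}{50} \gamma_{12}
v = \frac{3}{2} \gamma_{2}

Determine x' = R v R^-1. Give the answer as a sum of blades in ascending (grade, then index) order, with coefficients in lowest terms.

~R = -\frac{21}{10} + \frac{93}{50} \gamma_{12}, and R ~R = \frac{594}{625}, so R^-1 = ~R / (\frac{594}{625}).
R v = \frac{279}{100} \gamma_{1} - \frac{63}{20} \gamma_{2}
Answer: -\frac{1085}{88} \gamma_{1} + \frac{1093}{88} \gamma_{2}


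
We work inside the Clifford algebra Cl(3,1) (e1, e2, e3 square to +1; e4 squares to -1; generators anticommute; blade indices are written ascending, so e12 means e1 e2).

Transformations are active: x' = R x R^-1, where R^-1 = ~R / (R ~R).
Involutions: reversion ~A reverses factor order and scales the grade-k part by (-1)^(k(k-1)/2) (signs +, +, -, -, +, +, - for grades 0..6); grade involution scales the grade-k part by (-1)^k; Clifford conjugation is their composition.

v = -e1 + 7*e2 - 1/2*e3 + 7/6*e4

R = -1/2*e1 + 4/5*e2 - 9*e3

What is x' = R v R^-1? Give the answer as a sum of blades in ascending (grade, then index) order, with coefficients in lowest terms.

~R = -1/2*e1 + 4/5*e2 - 9*e3, and R ~R = 8189/100, so R^-1 = ~R / (8189/100).
R v = 53/5 - 27/10*e12 - 35/4*e13 - 7/12*e14 + 313/5*e23 + 14/15*e24 - 21/2*e34
Answer: 7129/8189*e1 - 55627/8189*e2 - 29971/16378*e3 - 7/6*e4


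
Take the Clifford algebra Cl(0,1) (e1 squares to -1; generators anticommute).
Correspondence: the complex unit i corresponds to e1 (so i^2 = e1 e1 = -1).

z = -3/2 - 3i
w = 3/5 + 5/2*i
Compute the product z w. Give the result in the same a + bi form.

In blades: z = -3/2 - 3*e1, w = 3/5 + 5/2*e1.
Distribute z over w term by term (generator squares from the signature, products reordered to ascending indices): (-3/2)*w = -9/10 - 15/4*e1; (-3*e1)*w = 15/2 - 9/5*e1.
Sum: 33/5 - 111/20*e1; translating back through the correspondence:
Answer: 33/5 - 111/20*i


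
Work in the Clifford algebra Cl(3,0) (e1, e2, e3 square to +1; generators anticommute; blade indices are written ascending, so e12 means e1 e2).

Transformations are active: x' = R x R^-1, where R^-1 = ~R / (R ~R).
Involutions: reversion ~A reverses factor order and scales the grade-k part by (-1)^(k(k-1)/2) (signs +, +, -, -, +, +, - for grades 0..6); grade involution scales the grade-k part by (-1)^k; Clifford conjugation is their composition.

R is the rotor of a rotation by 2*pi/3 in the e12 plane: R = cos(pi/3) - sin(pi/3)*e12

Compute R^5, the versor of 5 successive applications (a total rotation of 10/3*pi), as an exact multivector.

Rotor phase runs at HALF the rotation angle; powers of one rotor simply add phase, so after 5 steps in e12 the phase is 5*pi/3 = 5*pi/3 and R^5 = cos(5*pi/3) - sin(5*pi/3)*e12.
cos(5*pi/3) = 1/2 and sin(5*pi/3) = -sqrt(3)/2, so R^5 = 1/2 + sqrt(3)/2*e12. The net rotation is 4/3*pi (after discarding 1 full turn, each of which contributes a factor -1 to the rotor); the rotor keeps the half-angle phase exactly.
Answer: 1/2 + sqrt(3)/2*e12


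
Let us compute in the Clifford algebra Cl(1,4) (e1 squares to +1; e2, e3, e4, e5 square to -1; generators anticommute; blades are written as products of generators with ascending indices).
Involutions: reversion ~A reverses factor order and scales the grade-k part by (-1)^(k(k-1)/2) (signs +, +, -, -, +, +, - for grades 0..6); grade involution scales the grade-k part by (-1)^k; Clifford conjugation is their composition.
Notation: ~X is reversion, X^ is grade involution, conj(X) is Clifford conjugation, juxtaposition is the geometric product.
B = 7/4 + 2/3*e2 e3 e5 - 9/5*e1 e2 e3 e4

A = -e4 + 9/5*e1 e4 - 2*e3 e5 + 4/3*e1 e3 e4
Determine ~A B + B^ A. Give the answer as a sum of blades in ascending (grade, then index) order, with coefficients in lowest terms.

first term: -56/15*e2 - 7/4*e4 - 63/20*e1 e4 + 81/25*e2 e3 + 7/2*e3 e5 + 9/5*e1 e2 e3 - 7/3*e1 e3 e4 + 122/45*e1 e2 e4 e5 - 2/3*e2 e3 e4 e5 - 6/5*e1 e2 e3 e4 e5
second term: -56/15*e2 - 7/4*e4 + 63/20*e1 e4 - 81/25*e2 e3 - 7/2*e3 e5 - 9/5*e1 e2 e3 + 7/3*e1 e3 e4 + 122/45*e1 e2 e4 e5 - 2/3*e2 e3 e4 e5 - 6/5*e1 e2 e3 e4 e5
Answer: -112/15*e2 - 7/2*e4 + 244/45*e1 e2 e4 e5 - 4/3*e2 e3 e4 e5 - 12/5*e1 e2 e3 e4 e5


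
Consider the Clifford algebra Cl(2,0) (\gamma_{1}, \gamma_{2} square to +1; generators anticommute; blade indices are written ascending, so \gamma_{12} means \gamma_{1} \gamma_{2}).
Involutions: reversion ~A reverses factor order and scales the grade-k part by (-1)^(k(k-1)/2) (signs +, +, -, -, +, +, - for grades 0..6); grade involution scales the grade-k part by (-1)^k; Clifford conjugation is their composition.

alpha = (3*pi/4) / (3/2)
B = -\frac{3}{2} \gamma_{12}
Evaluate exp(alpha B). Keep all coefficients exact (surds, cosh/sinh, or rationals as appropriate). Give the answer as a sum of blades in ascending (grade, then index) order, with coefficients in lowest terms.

B^2 = (-\frac{3}{2})^2*(\gamma_{12})^2 = \frac{9}{4}*(-1) = -\frac{9}{4} (a basis 2-blade squares to minus the product of its generators' squares).
B^2 = -\frac{9}{4} — a negative square means the series sums to a rotation: l = \frac{3}{2}, alpha*l = \frac{3 \pi}{4}, so exp(alpha B) = cos(\frac{3 \pi}{4}) + (sin(\frac{3 \pi}{4})/(\frac{3}{2}))*B = - \frac{\sqrt{2}}{2} + (\frac{\sqrt{2}}{3})*B.
Answer: - \frac{\sqrt{2}}{2} - \frac{\sqrt{2}}{2} \gamma_{12}


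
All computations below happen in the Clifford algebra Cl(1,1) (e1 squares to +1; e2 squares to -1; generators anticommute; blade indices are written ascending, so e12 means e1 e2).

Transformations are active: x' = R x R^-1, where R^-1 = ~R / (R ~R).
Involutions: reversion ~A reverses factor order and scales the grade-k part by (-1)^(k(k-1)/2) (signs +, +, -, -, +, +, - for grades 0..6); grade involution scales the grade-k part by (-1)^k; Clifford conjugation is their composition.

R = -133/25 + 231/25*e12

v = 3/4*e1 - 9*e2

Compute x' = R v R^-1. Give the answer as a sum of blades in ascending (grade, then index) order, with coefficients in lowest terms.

~R = -133/25 - 231/25*e12, and R ~R = -35672/625, so R^-1 = ~R / (-35672/625).
R v = 7917/100*e1 + 819/20*e2
Answer: 1569/112*e1 + 1863/112*e2


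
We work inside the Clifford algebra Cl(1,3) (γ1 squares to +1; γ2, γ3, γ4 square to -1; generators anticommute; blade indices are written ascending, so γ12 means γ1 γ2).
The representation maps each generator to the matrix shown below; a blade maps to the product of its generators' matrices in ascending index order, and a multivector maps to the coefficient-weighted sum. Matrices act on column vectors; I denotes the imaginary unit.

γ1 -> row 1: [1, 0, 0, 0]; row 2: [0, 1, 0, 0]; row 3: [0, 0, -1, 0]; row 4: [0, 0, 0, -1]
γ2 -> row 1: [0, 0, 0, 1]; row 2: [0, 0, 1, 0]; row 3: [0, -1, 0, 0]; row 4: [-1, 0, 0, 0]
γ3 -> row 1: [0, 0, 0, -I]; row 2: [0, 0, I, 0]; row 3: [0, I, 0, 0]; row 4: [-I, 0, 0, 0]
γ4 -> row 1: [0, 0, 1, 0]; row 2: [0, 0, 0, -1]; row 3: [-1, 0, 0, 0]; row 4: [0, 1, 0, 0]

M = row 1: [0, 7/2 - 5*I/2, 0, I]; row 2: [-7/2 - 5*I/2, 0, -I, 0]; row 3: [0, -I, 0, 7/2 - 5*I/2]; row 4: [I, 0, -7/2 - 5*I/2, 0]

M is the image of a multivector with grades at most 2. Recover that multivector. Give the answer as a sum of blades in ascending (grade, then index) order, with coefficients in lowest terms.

Method: the blade images are trace-orthogonal — tr(rho(e_A) rho(e_B)^-1) = 4 if A = B and 0 otherwise — and rho(e_A)^-1 = (e_A)^2 * rho(e_A) with (e_A)^2 = +1 or -1, so the coefficient of e_A in the preimage is (e_A)^2 * tr(M rho(e_A))/4.
Nonzero projections over blades of grade <= 2: γ3: (γ3)^2 = -1, tr(M rho(γ3)) = 4, coefficient -1; γ24: (γ24)^2 = -1, tr(M rho(γ24)) = -14, coefficient 7/2; γ34: (γ34)^2 = -1, tr(M rho(γ34)) = -10, coefficient 5/2. Every other blade of grade <= 2 projects to 0.
Answer: -γ3 + 7/2*γ24 + 5/2*γ34


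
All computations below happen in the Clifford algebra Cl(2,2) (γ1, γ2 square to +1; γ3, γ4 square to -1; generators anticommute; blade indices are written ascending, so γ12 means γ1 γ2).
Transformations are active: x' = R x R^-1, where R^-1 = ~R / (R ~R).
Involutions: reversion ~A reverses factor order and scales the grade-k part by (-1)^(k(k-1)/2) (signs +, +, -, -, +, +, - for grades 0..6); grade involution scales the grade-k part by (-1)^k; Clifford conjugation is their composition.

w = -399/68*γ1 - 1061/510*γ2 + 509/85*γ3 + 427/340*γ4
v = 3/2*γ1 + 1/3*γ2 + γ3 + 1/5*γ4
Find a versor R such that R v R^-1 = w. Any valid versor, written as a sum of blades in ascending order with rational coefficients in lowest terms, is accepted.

The midline construction: v and w both square to 1189/900, so reflecting in their sum -297/68*γ1 - 297/170*γ2 + 594/85*γ3 + 99/68*γ4 exchanges them.
Answer: -297/68*γ1 - 297/170*γ2 + 594/85*γ3 + 99/68*γ4


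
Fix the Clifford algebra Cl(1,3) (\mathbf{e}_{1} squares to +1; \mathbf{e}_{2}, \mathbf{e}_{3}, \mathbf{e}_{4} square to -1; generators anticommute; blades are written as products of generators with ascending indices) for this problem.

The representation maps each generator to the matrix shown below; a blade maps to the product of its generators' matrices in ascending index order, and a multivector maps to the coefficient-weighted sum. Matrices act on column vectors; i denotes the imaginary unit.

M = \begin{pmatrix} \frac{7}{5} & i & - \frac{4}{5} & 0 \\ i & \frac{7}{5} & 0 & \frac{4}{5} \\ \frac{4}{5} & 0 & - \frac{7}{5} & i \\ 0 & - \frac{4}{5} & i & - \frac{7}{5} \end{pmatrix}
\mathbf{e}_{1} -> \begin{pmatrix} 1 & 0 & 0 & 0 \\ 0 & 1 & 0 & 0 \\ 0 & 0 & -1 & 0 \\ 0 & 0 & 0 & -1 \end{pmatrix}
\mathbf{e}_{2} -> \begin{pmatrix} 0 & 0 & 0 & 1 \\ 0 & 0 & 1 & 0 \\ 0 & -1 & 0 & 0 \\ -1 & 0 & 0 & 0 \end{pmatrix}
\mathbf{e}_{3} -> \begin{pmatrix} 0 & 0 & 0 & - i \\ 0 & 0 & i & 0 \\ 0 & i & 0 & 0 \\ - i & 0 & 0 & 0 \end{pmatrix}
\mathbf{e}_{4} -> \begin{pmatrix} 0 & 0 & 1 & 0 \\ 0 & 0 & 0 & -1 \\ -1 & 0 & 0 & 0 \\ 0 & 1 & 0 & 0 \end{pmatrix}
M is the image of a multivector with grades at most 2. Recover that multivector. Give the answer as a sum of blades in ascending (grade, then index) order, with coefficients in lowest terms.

Method: the blade images are trace-orthogonal — tr(rho(e_A) rho(e_B)^-1) = 4 if A = B and 0 otherwise — and rho(e_A)^-1 = (e_A)^2 * rho(e_A) with (e_A)^2 = +1 or -1, so the coefficient of e_A in the preimage is (e_A)^2 * tr(M rho(e_A))/4.
Nonzero projections over blades of grade <= 2: e_{1}: (e_{1})^2 = +1, tr(M rho(e_{1})) = \frac{28}{5}, coefficient \frac{7}{5}; e_{4}: (e_{4})^2 = -1, tr(M rho(e_{4})) = \frac{16}{5}, coefficient -\frac{4}{5}; e_{3} e_{4}: (e_{3} e_{4})^2 = -1, tr(M rho(e_{3} e_{4})) = 4, coefficient -1. Every other blade of grade <= 2 projects to 0.
Answer: \frac{7}{5} e_{1} - \frac{4}{5} e_{4} - e_{3} e_{4}


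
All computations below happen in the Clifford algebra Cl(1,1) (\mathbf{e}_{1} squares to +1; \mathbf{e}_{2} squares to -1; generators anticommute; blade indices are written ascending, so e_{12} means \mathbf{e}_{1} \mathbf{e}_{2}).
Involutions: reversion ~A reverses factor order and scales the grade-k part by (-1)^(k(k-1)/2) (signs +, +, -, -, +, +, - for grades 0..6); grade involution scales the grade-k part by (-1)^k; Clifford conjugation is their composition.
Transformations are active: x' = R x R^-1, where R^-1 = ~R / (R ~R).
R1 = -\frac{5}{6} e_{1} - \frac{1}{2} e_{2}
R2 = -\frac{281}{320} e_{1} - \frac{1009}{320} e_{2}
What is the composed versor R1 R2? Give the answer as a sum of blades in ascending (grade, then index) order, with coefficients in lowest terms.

Distribute over the terms of R1 (each basis-blade product reordered to ascending indices, repeated generators contracted through their squares):
(-\frac{5}{6} e_{1}) R2 = \frac{281}{384} + \frac{1009}{384} e_{12}
(-\frac{1}{2} e_{2}) R2 = -\frac{1009}{640} - \frac{281}{640} e_{12}
Summing the partial products and collecting blades:
Answer: -\frac{811}{960} + \frac{2101}{960} e_{12}


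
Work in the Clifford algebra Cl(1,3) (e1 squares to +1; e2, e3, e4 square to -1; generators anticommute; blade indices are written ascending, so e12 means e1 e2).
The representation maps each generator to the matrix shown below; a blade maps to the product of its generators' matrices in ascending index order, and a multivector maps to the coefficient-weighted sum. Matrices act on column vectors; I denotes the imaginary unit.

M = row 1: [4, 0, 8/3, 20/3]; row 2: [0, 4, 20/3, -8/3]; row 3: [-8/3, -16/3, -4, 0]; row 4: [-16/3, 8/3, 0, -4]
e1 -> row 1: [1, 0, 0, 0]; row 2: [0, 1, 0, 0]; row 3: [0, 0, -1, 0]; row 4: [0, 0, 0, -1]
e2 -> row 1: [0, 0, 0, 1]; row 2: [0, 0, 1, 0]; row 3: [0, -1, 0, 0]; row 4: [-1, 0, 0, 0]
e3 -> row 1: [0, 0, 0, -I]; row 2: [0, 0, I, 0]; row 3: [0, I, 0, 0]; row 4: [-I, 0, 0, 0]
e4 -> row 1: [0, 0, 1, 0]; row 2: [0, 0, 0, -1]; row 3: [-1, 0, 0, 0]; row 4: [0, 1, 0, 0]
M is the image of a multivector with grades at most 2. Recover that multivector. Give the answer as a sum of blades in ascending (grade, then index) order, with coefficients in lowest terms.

Method: the blade images are trace-orthogonal — tr(rho(e_A) rho(e_B)^-1) = 4 if A = B and 0 otherwise — and rho(e_A)^-1 = (e_A)^2 * rho(e_A) with (e_A)^2 = +1 or -1, so the coefficient of e_A in the preimage is (e_A)^2 * tr(M rho(e_A))/4.
Nonzero projections over blades of grade <= 2: e1: (e1)^2 = +1, tr(M rho(e1)) = 16, coefficient 4; e2: (e2)^2 = -1, tr(M rho(e2)) = -24, coefficient 6; e4: (e4)^2 = -1, tr(M rho(e4)) = -32/3, coefficient 8/3; e12: (e12)^2 = +1, tr(M rho(e12)) = 8/3, coefficient 2/3. Every other blade of grade <= 2 projects to 0.
Answer: 4*e1 + 6*e2 + 8/3*e4 + 2/3*e12


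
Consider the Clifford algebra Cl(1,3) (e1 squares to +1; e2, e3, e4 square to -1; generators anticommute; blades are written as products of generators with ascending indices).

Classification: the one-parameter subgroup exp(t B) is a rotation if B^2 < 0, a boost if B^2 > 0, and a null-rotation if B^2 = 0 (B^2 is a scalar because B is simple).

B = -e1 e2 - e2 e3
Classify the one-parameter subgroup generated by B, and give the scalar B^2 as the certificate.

B^2 term by term: the squares give (-1)^2*(e1 e2)^2 + (-1)^2*(e2 e3)^2 = 1*(+1) + 1*(-1) = 0 (each basis 2-blade squares to minus the product of its generators' squares); cross terms between blades sharing an index anticommute and cancel. So B^2 = 0.
Answer: null-rotation, certificate B^2 = 0. Key observation: B^2 = 0 is a conjugation invariant, so its sign decides the class regardless of the surface form of B.


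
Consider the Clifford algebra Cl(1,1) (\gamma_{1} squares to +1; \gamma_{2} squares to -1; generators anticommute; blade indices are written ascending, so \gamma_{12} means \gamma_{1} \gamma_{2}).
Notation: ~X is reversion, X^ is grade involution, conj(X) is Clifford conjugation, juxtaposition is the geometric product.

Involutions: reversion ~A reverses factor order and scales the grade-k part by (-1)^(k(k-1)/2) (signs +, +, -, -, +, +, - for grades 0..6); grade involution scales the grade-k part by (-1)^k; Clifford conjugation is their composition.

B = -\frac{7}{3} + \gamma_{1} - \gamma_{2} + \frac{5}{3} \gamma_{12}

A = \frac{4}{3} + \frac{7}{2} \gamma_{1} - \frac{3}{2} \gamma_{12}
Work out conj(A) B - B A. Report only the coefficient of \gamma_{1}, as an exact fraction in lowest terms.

first term: -\frac{37}{9} + 11 \gamma_{1} - \frac{26}{3} \gamma_{2} + \frac{20}{9} \gamma_{12}
second term: -\frac{19}{9} - \frac{16}{3} \gamma_{1} - \frac{26}{3} \gamma_{2} + \frac{83}{9} \gamma_{12}
Answer: \frac{49}{3}


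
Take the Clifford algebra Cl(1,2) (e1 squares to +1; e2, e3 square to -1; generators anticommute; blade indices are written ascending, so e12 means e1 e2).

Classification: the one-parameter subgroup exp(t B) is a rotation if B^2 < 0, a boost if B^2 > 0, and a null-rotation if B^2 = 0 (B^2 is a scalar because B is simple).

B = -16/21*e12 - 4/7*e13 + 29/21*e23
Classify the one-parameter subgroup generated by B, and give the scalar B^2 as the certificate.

B^2 term by term: the squares give (-16/21)^2*(e12)^2 + (-4/7)^2*(e13)^2 + (29/21)^2*(e23)^2 = 256/441*(+1) + 16/49*(+1) + 841/441*(-1) = -1 (each basis 2-blade squares to minus the product of its generators' squares); cross terms between blades sharing an index anticommute and cancel. So B^2 = -1.
Answer: rotation, certificate B^2 = -1. The scalar -1 is the complete invariant here: its sign names the subgroup type.


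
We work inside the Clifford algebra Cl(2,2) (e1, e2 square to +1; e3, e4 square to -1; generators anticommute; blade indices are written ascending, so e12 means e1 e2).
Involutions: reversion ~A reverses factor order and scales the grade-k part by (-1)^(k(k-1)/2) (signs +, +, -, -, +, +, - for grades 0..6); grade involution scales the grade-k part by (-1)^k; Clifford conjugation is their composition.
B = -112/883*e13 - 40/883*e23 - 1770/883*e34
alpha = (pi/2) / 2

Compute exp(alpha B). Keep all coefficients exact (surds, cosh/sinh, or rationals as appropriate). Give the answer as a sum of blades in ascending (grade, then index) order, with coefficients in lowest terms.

B^2 term by term: the squares give (-112/883)^2*(e13)^2 + (-40/883)^2*(e23)^2 + (-1770/883)^2*(e34)^2 = 12544/779689*(+1) + 1600/779689*(+1) + 3132900/779689*(-1) = -4 (each basis 2-blade squares to minus the product of its generators' squares); cross terms between blades sharing an index anticommute and cancel. So B^2 = -4.
B^2 = -4 — since the square is negative, the closed form is circular: l = 2, alpha*l = pi/2, so exp(alpha B) = cos(pi/2) + (sin(pi/2)/2)*B = 0 + (1/2)*B.
Answer: -56/883*e13 - 20/883*e23 - 885/883*e34


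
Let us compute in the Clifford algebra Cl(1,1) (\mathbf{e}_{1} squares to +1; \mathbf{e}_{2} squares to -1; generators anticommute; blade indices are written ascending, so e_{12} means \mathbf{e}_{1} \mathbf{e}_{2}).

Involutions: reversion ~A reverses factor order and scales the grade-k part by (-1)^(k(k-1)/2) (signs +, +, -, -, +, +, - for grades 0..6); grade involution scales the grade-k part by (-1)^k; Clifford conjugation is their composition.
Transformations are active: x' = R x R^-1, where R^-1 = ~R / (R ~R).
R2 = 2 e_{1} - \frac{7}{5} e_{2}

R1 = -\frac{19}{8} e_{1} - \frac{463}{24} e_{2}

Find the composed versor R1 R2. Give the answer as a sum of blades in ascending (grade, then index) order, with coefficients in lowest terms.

Distribute over the terms of R1 (each basis-blade product reordered to ascending indices, repeated generators contracted through their squares):
(-\frac{19}{8} e_{1}) R2 = -\frac{19}{4} + \frac{133}{40} e_{12}
(-\frac{463}{24} e_{2}) R2 = -\frac{3241}{120} + \frac{463}{12} e_{12}
Summing the partial products and collecting blades:
Answer: -\frac{3811}{120} + \frac{5029}{120} e_{12}


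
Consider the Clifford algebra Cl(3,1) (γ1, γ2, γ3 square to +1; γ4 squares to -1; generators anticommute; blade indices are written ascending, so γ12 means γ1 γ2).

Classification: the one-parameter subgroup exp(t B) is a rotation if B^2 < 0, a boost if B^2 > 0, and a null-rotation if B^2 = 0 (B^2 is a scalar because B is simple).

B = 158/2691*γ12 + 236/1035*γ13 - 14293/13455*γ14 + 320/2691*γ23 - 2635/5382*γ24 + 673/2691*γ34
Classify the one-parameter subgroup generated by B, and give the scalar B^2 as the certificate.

B^2 term by term: the squares give (158/2691)^2*(γ12)^2 + (236/1035)^2*(γ13)^2 + (-14293/13455)^2*(γ14)^2 + (320/2691)^2*(γ23)^2 + (-2635/5382)^2*(γ24)^2 + (673/2691)^2*(γ34)^2 = 24964/7241481*(-1) + 55696/1071225*(-1) + 204289849/181037025*(+1) + 102400/7241481*(-1) + 6943225/28965924*(+1) + 452929/7241481*(+1) = 49/36 (each basis 2-blade squares to minus the product of its generators' squares); cross terms between blades sharing an index anticommute and cancel; the commuting (index-disjoint) pairs give grade-4 terms 2*c*c'*(blade product), which cancel blade by blade — γ1234: 212668/7241481 + 124372/557037 - 1829504/7241481 = 0 — confirming B is simple. So B^2 = 49/36.
Answer: boost, certificate B^2 = 49/36. The class reads off the invariant scalar 49/36 directly.


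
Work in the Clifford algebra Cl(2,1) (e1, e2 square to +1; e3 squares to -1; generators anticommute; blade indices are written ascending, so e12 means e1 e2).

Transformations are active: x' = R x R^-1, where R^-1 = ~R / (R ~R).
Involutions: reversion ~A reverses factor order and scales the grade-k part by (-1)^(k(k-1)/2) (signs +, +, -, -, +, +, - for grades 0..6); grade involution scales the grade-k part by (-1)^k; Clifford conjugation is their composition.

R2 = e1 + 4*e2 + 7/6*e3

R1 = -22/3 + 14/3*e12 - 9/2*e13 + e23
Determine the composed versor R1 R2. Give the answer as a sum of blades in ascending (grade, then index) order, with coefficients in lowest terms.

Distribute over the terms of R2 (each basis-blade product reordered to ascending indices, repeated generators contracted through their squares):
R1 (e1) = -22/3*e1 - 14/3*e2 + 9/2*e3 + e123
R1 (4*e2) = 56/3*e1 - 88/3*e2 - 4*e3 + 18*e123
R1 (7/6*e3) = 21/4*e1 - 7/6*e2 - 77/9*e3 + 49/9*e123
Summing the partial products and collecting blades:
Answer: 199/12*e1 - 211/6*e2 - 145/18*e3 + 220/9*e123


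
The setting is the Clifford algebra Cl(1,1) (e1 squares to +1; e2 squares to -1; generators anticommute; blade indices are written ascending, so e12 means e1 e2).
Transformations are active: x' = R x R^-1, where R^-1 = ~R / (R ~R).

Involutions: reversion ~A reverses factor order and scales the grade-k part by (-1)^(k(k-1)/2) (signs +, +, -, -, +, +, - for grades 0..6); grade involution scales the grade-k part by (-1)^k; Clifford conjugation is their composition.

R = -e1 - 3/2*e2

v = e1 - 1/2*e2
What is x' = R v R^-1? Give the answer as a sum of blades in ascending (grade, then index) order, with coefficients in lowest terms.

~R = -e1 - 3/2*e2, and R ~R = -5/4, so R^-1 = ~R / (-5/4).
R v = -7/4 + 2*e12
Answer: -19/5*e1 - 37/10*e2


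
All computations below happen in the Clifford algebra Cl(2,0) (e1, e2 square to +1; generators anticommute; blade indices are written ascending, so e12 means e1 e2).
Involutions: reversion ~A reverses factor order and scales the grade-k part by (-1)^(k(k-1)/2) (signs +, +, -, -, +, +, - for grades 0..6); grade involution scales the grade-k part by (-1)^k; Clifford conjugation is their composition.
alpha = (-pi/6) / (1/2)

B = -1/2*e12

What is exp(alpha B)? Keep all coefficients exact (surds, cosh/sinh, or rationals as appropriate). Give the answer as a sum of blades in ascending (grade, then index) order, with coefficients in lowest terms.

B^2 = (-1/2)^2*(e12)^2 = 1/4*(-1) = -1/4 (a basis 2-blade squares to minus the product of its generators' squares).
B^2 = -1/4 — circular case — the even/odd split gives cos and sin: l = 1/2, alpha*l = -pi/6, so exp(alpha B) = cos(-pi/6) + (sin(-pi/6)/(1/2))*B = sqrt(3)/2 + (-1)*B.
Answer: sqrt(3)/2 + 1/2*e12


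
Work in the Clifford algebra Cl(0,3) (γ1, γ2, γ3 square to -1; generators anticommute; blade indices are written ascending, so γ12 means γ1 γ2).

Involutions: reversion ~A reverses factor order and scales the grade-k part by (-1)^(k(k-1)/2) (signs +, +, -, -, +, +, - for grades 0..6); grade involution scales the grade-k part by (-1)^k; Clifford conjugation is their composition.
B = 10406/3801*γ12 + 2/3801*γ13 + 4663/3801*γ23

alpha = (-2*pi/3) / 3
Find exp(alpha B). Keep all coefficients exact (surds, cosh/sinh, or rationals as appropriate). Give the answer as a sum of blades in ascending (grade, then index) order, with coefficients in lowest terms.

B^2 term by term: the squares give (10406/3801)^2*(γ12)^2 + (2/3801)^2*(γ13)^2 + (4663/3801)^2*(γ23)^2 = 108284836/14447601*(-1) + 4/14447601*(-1) + 21743569/14447601*(-1) = -9 (each basis 2-blade squares to minus the product of its generators' squares); cross terms between blades sharing an index anticommute and cancel. So B^2 = -9.
B^2 = -9 — since the square is negative, the closed form is circular: l = 3, alpha*l = -2*pi/3, so exp(alpha B) = cos(-2*pi/3) + (sin(-2*pi/3)/3)*B = -1/2 + (-sqrt(3)/6)*B.
Answer: -1/2 - 5203*sqrt(3)/11403*γ12 - sqrt(3)/11403*γ13 - 4663*sqrt(3)/22806*γ23


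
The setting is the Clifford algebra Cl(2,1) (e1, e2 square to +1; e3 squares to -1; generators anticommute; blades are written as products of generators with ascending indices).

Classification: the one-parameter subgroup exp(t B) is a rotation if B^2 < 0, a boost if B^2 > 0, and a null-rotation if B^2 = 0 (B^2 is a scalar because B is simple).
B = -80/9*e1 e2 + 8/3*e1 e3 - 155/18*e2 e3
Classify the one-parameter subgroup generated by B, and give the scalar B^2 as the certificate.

B^2 term by term: the squares give (-80/9)^2*(e1 e2)^2 + (8/3)^2*(e1 e3)^2 + (-155/18)^2*(e2 e3)^2 = 6400/81*(-1) + 64/9*(+1) + 24025/324*(+1) = 9/4 (each basis 2-blade squares to minus the product of its generators' squares); cross terms between blades sharing an index anticommute and cancel. So B^2 = 9/4.
Answer: boost, certificate B^2 = 9/4. Certificate logic: 9/4 is a conjugation-invariant scalar, so its sign fixes rotation versus boost versus null-rotation outright.


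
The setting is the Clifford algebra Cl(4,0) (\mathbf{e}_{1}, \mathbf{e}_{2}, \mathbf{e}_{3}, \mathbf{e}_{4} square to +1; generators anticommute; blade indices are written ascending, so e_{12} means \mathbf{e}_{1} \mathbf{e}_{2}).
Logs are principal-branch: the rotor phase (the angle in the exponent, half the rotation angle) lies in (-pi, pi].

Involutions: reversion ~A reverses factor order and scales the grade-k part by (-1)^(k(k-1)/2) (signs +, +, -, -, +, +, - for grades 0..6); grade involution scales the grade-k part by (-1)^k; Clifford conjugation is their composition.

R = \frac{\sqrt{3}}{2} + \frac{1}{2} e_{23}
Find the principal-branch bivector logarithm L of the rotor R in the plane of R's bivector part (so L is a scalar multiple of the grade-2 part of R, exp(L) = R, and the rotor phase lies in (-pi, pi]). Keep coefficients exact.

The scalar part of R is \frac{\sqrt{3}}{2}, and that scalar determines the rotor phase on the principal branch; recovering the unit plane as bivector-part over sine of the phase gives L = phase * plane.
Concretely: cos(phase) = \frac{\sqrt{3}}{2} gives phase = ±\frac{\pi}{6}, and since phase/sin(phase) is even the sign is immaterial: L = (phase/sin(phase)) * <R>_2 = (\frac{\pi}{3}) * <R>_2.
Answer: \frac{\pi}{6} e_{23}


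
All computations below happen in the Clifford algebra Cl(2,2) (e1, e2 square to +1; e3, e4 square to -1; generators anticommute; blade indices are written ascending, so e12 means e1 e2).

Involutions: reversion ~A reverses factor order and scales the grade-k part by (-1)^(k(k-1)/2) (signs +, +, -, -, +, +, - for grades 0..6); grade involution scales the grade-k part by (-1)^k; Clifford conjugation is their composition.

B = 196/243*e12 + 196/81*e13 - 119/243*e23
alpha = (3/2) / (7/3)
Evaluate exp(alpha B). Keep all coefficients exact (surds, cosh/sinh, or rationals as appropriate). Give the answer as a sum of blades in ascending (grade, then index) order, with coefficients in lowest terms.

B^2 term by term: the squares give (196/243)^2*(e12)^2 + (196/81)^2*(e13)^2 + (-119/243)^2*(e23)^2 = 38416/59049*(-1) + 38416/6561*(+1) + 14161/59049*(+1) = 49/9 (each basis 2-blade squares to minus the product of its generators' squares); cross terms between blades sharing an index anticommute and cancel. So B^2 = 49/9.
B^2 = 49/9 — the positive square puts this in the hyperbolic regime; l = 7/3, alpha*l = 3/2, so exp(alpha B) = cosh(3/2) + (sinh(3/2)/(7/3))*B = cosh(3/2) + (3*sinh(3/2)/7)*B.
Answer: cosh(3/2) + 28*sinh(3/2)/81*e12 + 28*sinh(3/2)/27*e13 - 17*sinh(3/2)/81*e23


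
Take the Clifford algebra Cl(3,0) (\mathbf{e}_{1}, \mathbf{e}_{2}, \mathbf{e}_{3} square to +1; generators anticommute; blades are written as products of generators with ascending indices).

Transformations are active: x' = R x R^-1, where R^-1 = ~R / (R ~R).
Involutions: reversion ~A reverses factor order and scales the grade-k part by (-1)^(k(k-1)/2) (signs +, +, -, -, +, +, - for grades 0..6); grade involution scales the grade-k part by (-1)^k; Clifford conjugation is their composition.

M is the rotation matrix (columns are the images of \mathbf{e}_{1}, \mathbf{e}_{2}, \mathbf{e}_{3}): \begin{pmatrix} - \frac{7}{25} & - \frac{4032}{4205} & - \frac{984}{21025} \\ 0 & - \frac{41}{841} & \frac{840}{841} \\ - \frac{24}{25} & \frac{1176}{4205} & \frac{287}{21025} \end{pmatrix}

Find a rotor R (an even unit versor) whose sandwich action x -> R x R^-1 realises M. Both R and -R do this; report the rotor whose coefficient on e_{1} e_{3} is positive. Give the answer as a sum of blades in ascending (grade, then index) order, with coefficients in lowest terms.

Method: write R = a + b12*e_{1} e_{2} + b13*e_{1} e_{3} + b23*e_{2} e_{3} with a^2 + b12^2 + b13^2 + b23^2 = 1 (so R^-1 = ~R). Expanding the columns R e_j ~R gives tr M = 4a^2 - 1 and, from the antisymmetric part, M21 - M12 = -4a*b12, M13 - M31 = 4a*b13, M32 - M23 = -4a*b23.
Here tr M = -\frac{265}{841}, so a^2 = (1 + tr M)/4 = \frac{144}{841} and a = ±\frac{12}{29}. Taking a = \frac{12}{29}: M21 - M12 = \frac{4032}{4205}, M13 - M31 = \frac{768}{841}, M32 - M23 = -\frac{3024}{4205}, giving b12 = -\frac{84}{145}, b13 = \frac{16}{29}, b23 = \frac{63}{145}, i.e. R = \frac{12}{29} - \frac{84}{145} e_{1} e_{2} + \frac{16}{29} e_{1} e_{3} + \frac{63}{145} e_{2} e_{3}.
Its e_{1} e_{3} coefficient is already positive.
Answer: \frac{12}{29} - \frac{84}{145} e_{1} e_{2} + \frac{16}{29} e_{1} e_{3} + \frac{63}{145} e_{2} e_{3}. Key observation: the double cover Spin(3) -> SO(3) sends R and -R to the same matrix (trace -\frac{265}{841} here), so the stated sign of the e_{1} e_{3} coefficient is what selects one sheet.


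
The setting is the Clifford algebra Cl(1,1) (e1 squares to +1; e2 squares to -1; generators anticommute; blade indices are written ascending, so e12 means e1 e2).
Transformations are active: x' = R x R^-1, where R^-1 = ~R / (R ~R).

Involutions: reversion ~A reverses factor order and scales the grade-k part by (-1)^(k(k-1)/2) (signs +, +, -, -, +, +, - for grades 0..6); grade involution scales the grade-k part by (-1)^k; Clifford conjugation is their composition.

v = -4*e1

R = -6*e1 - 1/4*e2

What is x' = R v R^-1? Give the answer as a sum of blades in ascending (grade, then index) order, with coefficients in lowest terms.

~R = -6*e1 - 1/4*e2, and R ~R = 575/16, so R^-1 = ~R / (575/16).
R v = 24 - e12
Answer: -2308/575*e1 - 192/575*e2
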